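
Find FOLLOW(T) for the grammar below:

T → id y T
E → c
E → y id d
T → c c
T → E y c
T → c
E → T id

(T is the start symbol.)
{ $, 'id' }

To compute FOLLOW(T), find every occurrence of T on a right-hand side N → α T β: add FIRST(β) \ {ε}, and if β is empty or nullable also add FOLLOW(N). Iterate to a fixed point.

T is the start symbol, so $ ∈ FOLLOW(T).
In T → id y T: T is at the end; this adds FOLLOW(T) to itself — nothing new
In E → T id: T is followed by id, add FIRST(id) \ {ε} = { 'id' }

Taking the union: FOLLOW(T) = { $, 'id' }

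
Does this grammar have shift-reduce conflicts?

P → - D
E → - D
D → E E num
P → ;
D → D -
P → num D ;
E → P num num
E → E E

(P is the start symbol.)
A shift-reduce conflict occurs when an LR(0) state has both:
  - a complete (reduce) item [A → α .] (dot at the end), and
  - a shift item [B → β . c γ] (dot before a terminal).

Augment with P' → P and build the canonical LR(0) collection (I0 = CLOSURE({[P' → . P]}), then GOTO on every symbol after a dot until no new states appear). It has 18 states:
  I0: { [P → . - D], [P → . ;], [P → . num D ;], [P' → . P] }  — shift
  I1: { [D → . D -], [D → . E E num], [E → . - D], [E → . E E], [E → . P num num], [P → - . D], [P → . - D], [P → . ;], [P → . num D ;] }  — shift
  I2: { [P → ; .] }  — reduce
  I3: { [P' → P .] }  — accept
  I4: { [D → . D -], [D → . E E num], [E → . - D], [E → . E E], [E → . P num num], [P → . - D], [P → . ;], [P → . num D ;], [P → num . D ;] }  — shift
  I5: { [D → . D -], [D → . E E num], [E → - . D], [E → . - D], [E → . E E], [E → . P num num], [P → - . D], [P → . - D], [P → . ;], [P → . num D ;] }  — shift
  I6: { [D → D . -], [P → num D . ;] }  — shift
  I7: { [D → E . E num], [E → . - D], [E → . E E], [E → . P num num], [E → E . E], [P → . - D], [P → . ;], [P → . num D ;] }  — shift
  I8: { [E → P . num num] }  — shift
  I9: { [E → P num . num] }  — shift
  I10: { [E → P num num .] }  — reduce
  I11: { [D → E E . num], [E → . - D], [E → . E E], [E → . P num num], [E → E . E], [E → E E .], [P → . - D], [P → . ;], [P → . num D ;] }  — shift, reduce
  I12: { [E → . - D], [E → . E E], [E → . P num num], [E → E . E], [E → E E .], [P → . - D], [P → . ;], [P → . num D ;] }  — shift, reduce
  I13: { [D → . D -], [D → . E E num], [D → E E num .], [E → . - D], [E → . E E], [E → . P num num], [P → . - D], [P → . ;], [P → . num D ;], [P → num . D ;] }  — shift, reduce
  I14: { [D → D - .] }  — reduce
  I15: { [P → num D ; .] }  — reduce
  I16: { [D → D . -], [E → - D .], [P → - D .] }  — shift, 2 reduces
  I17: { [D → D . -], [P → - D .] }  — shift, reduce

I11 contains reduce item [E → E E .] and shift items [D → E E . num], [E → . - D], [P → . - D], [P → . ;], [P → . num D ;] — shift-reduce conflict.
I12 contains reduce item [E → E E .] and shift items [E → . - D], [P → . - D], [P → . ;], [P → . num D ;] — shift-reduce conflict.
I13 contains reduce item [D → E E num .] and shift items [E → . - D], [P → . - D], [P → . ;], [P → . num D ;] — shift-reduce conflict.
I16 contains reduce items [E → - D .], [P → - D .] and shift item [D → D . -] — shift-reduce conflict.
I17 contains reduce item [P → - D .] and shift item [D → D . -] — shift-reduce conflict.

Answer: Yes — I11: [E → E E .] vs [D → E E . num]; I12: [E → E E .] vs [E → . - D]; I13: [D → E E num .] vs [E → . - D]; I16: [E → - D .] vs [D → D . -]; I17: [P → - D .] vs [D → D . -]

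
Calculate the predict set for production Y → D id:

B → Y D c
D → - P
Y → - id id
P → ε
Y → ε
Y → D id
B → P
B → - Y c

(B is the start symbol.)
PREDICT(Y → D id) = (FIRST(RHS) \ {ε}) ∪ (FOLLOW(Y) if ε ∈ FIRST(RHS), i.e. RHS ⇒* ε)
FIRST(D) = { '-' }
FIRST(D id) = { '-' }
ε ∉ FIRST(D id), so FOLLOW(Y) is not added.
PREDICT(Y → D id) = { '-' }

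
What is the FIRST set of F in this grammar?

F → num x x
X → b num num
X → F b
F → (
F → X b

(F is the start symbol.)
To compute FIRST(F), examine every production with F on the left-hand side, reading each right-hand side left to right until a non-nullable symbol is reached.

FIRST sets of the other non-terminals involved (by the same procedure, iterated to a fixed point):
  FIRST(X) = { '(', 'b', 'num' }

From F → num x x:
  - num is a terminal: add 'num' and stop
From F → (:
  - '(' is a terminal: add '(' and stop
From F → X b:
  - X is a non-terminal: add FIRST(X) \ {ε} = { '(', 'b', 'num' }
    X is not nullable, so stop

Collecting: FIRST(F) = { '(', 'b', 'num' }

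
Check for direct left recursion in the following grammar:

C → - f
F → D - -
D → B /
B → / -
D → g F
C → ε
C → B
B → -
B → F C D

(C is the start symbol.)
No direct left recursion

C → - f: starts with '-'
F → D - -: starts with D
D → B /: starts with B
B → / -: starts with '/'
D → g F: starts with g
C → ε: starts with ε
C → B: starts with B
B → -: starts with '-'
B → F C D: starts with F

No direct left recursion found.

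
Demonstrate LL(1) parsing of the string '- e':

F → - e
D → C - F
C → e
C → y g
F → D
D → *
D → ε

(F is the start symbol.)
LL(1) parsing maintains a stack (initially the start symbol over $) and the input. At each step: if the stack top is a terminal, match it against the current input token; if it is a non-terminal N, replace it with the RHS of M[N, lookahead] (the unique production whose predict set contains the lookahead).

Stack is shown with the top on the left.

Stack  Input  Action
--------------------
F $    - e $  output F → - e
- e $  - e $  match '-'
e $    e $    match 'e'
$      $      accept

The string is accepted.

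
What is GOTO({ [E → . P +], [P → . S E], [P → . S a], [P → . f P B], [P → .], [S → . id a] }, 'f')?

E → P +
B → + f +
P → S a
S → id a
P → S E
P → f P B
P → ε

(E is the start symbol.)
{ [P → . S E], [P → . S a], [P → . f P B], [P → .], [P → f . P B], [S → . id a] }

GOTO(I, 'f') = CLOSURE({ [A → αX.β] : [A → α.Xβ] ∈ I, X = 'f' })

Items with dot before 'f', with the dot advanced:
  [P → . f P B] → [P → f . P B]
Closure of the advanced items:
  [P → f . P B] has the dot before P: add [P → . S a], [P → . S E], [P → . f P B], [P → .]
  [P → . S a] has the dot before S: add [S → . id a]

GOTO = { [P → . S E], [P → . S a], [P → . f P B], [P → .], [P → f . P B], [S → . id a] }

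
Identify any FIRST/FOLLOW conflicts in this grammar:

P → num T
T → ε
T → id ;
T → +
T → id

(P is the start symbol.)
No FIRST/FOLLOW conflicts.

Nullable non-terminals: T.

T: nullable alternative(s) T → ε; FOLLOW(T) = { $ }
  T → ε: FIRST \ {ε} = { } — this is the only nullable alternative, skip
  T → id ;: FIRST \ {ε} = { 'id' } — disjoint from FOLLOW(T)
  T → +: FIRST \ {ε} = { '+' } — disjoint from FOLLOW(T)
  T → id: FIRST \ {ε} = { 'id' } — disjoint from FOLLOW(T)

P has no nullable alternative, so no FIRST/FOLLOW check is needed there.

No FIRST/FOLLOW conflicts found.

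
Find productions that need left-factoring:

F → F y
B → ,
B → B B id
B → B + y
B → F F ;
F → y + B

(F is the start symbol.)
Yes, B has productions with common prefix 'B'

Left-factoring is needed when two productions for the same non-terminal
share a common prefix on the right-hand side.

Productions for F:
  F → F y
  F → y + B
Productions for B:
  B → ,
  B → B B id
  B → B + y
  B → F F ;

Found common prefix 'B' in productions for B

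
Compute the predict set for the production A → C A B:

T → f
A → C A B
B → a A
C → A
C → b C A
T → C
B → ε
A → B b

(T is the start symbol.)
PREDICT(A → C A B) = (FIRST(RHS) \ {ε}) ∪ (FOLLOW(A) if ε ∈ FIRST(RHS), i.e. RHS ⇒* ε)
FIRST(C) = { 'a', 'b' }
FIRST(C A B) = { 'a', 'b' }
ε ∉ FIRST(C A B), so FOLLOW(A) is not added.
PREDICT(A → C A B) = { 'a', 'b' }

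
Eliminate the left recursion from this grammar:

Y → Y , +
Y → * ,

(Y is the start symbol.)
Y is directly left-recursive. The standard transformation for
  A → A α₁ | ... | A α_m | β₁ | ... | β_n
is
  A  → β₁ A' | ... | β_n A'
  A' → α₁ A' | ... | α_m A' | ε

Y → * , becomes Y → * , Y'
Y → Y , + becomes Y' → , + Y'
Add Y' → ε

Resulting grammar:
Y → * , Y'
Y' → , + Y'
Y' → ε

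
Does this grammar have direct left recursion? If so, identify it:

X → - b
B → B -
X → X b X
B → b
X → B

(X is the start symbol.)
Direct left recursion occurs when N → N α for some non-terminal N (the right-hand side begins with the left-hand side itself).

X → - b: starts with '-'
B → B -: LEFT RECURSIVE (starts with B)
X → X b X: LEFT RECURSIVE (starts with X)
B → b: starts with b
X → B: starts with B

The grammar has direct left recursion on: B, X.

Answer: Yes, B, X are left-recursive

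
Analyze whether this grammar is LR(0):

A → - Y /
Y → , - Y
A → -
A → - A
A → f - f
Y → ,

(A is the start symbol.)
Augment with A' → A and build the canonical LR(0) collection (I0 = CLOSURE({[A' → . A]}), then GOTO on every symbol after a dot until no new states appear). It has 12 states:
  I0: { [A → . - A], [A → . - Y /], [A → . -], [A → . f - f], [A' → . A] }  — shift
  I1: { [A → - . A], [A → - . Y /], [A → - .], [A → . - A], [A → . - Y /], [A → . -], [A → . f - f], [Y → . , - Y], [Y → . ,] }  — shift, reduce
  I2: { [A' → A .] }  — accept
  I3: { [A → f . - f] }  — shift
  I4: { [A → f - . f] }  — shift
  I5: { [A → f - f .] }  — reduce
  I6: { [Y → , . - Y], [Y → , .] }  — shift, reduce
  I7: { [A → - A .] }  — reduce
  I8: { [A → - Y . /] }  — shift
  I9: { [A → - Y / .] }  — reduce
  I10: { [Y → , - . Y], [Y → . , - Y], [Y → . ,] }  — shift
  I11: { [Y → , - Y .] }  — reduce

Conflict in state I1:
  Shift-reduce conflict between [A → - .] and [A → . -]
So the grammar is NOT LR(0).

Answer: No. Shift-reduce conflict between [A → - .] and [A → . -]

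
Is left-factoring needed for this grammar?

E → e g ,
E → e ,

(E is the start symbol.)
Yes, E has productions with common prefix 'e'

Left-factoring is needed when two productions for the same non-terminal
share a common prefix on the right-hand side.

Productions for E:
  E → e g ,
  E → e ,

Found common prefix 'e' in productions for E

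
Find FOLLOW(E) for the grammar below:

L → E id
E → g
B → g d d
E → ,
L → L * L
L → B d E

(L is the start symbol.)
In L → E id: E is followed by id, add FIRST(id) \ {ε} = { 'id' }
In L → B d E: E is at the end, add FOLLOW(L)

The FOLLOW sets referred to above (computed the same way, to a fixed point):
  FOLLOW(L) = { $, '*' }

Taking the union: FOLLOW(E) = { $, '*', 'id' }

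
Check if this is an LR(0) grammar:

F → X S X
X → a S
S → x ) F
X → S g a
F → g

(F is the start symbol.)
A grammar is LR(0) if no state in the canonical LR(0) collection has:
  - both a shift item (dot before a terminal) and a complete item (shift-reduce conflict), or
  - two or more complete items (reduce-reduce conflict; the accept item [F' → F .] counts as a complete item here).

Augment with F' → F and build the canonical LR(0) collection (I0 = CLOSURE({[F' → . F]}), then GOTO on every symbol after a dot until no new states appear). It has 14 states:
  I0: { [F → . X S X], [F → . g], [F' → . F], [S → . x ) F], [X → . S g a], [X → . a S] }  — shift
  I1: { [F' → F .] }  — accept
  I2: { [X → S . g a] }  — shift
  I3: { [F → X . S X], [S → . x ) F] }  — shift
  I4: { [S → . x ) F], [X → a . S] }  — shift
  I5: { [F → g .] }  — reduce
  I6: { [S → x . ) F] }  — shift
  I7: { [F → . X S X], [F → . g], [S → . x ) F], [S → x ) . F], [X → . S g a], [X → . a S] }  — shift
  I8: { [S → x ) F .] }  — reduce
  I9: { [X → a S .] }  — reduce
  I10: { [F → X S . X], [S → . x ) F], [X → . S g a], [X → . a S] }  — shift
  I11: { [F → X S X .] }  — reduce
  I12: { [X → S g . a] }  — shift
  I13: { [X → S g a .] }  — reduce

Every state is either a pure shift/goto state or contains exactly one complete item and nothing to shift — no conflicts. The grammar is LR(0).

Answer: Yes, the grammar is LR(0)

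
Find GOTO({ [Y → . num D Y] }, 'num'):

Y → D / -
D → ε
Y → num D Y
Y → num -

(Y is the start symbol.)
GOTO(I, 'num') = CLOSURE({ [A → αX.β] : [A → α.Xβ] ∈ I, X = 'num' })

Items with dot before 'num', with the dot advanced:
  [Y → . num D Y] → [Y → num . D Y]
Closure of the advanced items:
  [Y → num . D Y] has the dot before D: add [D → .]

GOTO = { [D → .], [Y → num . D Y] }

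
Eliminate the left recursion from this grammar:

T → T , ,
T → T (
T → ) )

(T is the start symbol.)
T → ) ) T'
T' → , , T'
T' → ( T'
T' → ε

T is directly left-recursive. The standard transformation for
  A → A α₁ | ... | A α_m | β₁ | ... | β_n
is
  A  → β₁ A' | ... | β_n A'
  A' → α₁ A' | ... | α_m A' | ε

T → ) ) becomes T → ) ) T'
T → T , , becomes T' → , , T'
T → T ( becomes T' → ( T'
Add T' → ε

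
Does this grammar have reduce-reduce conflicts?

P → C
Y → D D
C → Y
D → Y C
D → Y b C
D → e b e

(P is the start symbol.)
No reduce-reduce conflicts

A reduce-reduce conflict occurs when an LR(0) state has two complete items [A → α .] and [B → β .] — both call for a reduction, and with no lookahead the parser cannot choose between them.

Augment with P' → P and build the canonical LR(0) collection (I0 = CLOSURE({[P' → . P]}), then GOTO on every symbol after a dot until no new states appear). It has 13 states:
  I0: { [C → . Y], [D → . Y C], [D → . Y b C], [D → . e b e], [P → . C], [P' → . P], [Y → . D D] }  — shift
  I1: { [P → C .] }  — reduce
  I2: { [D → . Y C], [D → . Y b C], [D → . e b e], [Y → . D D], [Y → D . D] }  — shift
  I3: { [P' → P .] }  — accept
  I4: { [C → . Y], [C → Y .], [D → . Y C], [D → . Y b C], [D → . e b e], [D → Y . C], [D → Y . b C], [Y → . D D] }  — shift, reduce
  I5: { [D → e . b e] }  — shift
  I6: { [D → e b . e] }  — shift
  I7: { [D → e b e .] }  — reduce
  I8: { [D → Y C .] }  — reduce
  I9: { [C → . Y], [D → . Y C], [D → . Y b C], [D → . e b e], [D → Y b . C], [Y → . D D] }  — shift
  I10: { [D → Y b C .] }  — reduce
  I11: { [D → . Y C], [D → . Y b C], [D → . e b e], [Y → . D D], [Y → D . D], [Y → D D .] }  — shift, reduce
  I12: { [C → . Y], [D → . Y C], [D → . Y b C], [D → . e b e], [D → Y . C], [D → Y . b C], [Y → . D D] }  — shift

No state contains more than one complete item.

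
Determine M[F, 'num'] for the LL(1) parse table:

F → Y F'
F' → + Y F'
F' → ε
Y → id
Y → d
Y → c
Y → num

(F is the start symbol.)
F → Y F'

To find M[F, 'num'], we find productions for F where 'num' is in the predict set (PREDICT(N → α) = (FIRST(α) \ {ε}) ∪ (FOLLOW(N) if α ⇒* ε)).

Relevant sets:
  FIRST(Y) = { 'c', 'd', 'id', 'num' }

F → Y F': PREDICT = { 'c', 'd', 'id', 'num' }
  'num' is in predict set, so this production goes in M[F, 'num']

M[F, 'num'] = F → Y F'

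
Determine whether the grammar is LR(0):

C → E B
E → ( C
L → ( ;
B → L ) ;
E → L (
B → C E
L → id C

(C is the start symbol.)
Yes, the grammar is LR(0)

A grammar is LR(0) if no state in the canonical LR(0) collection has:
  - both a shift item (dot before a terminal) and a complete item (shift-reduce conflict), or
  - two or more complete items (reduce-reduce conflict; the accept item [C' → C .] counts as a complete item here).

Augment with C' → C and build the canonical LR(0) collection (I0 = CLOSURE({[C' → . C]}), then GOTO on every symbol after a dot until no new states appear). It has 16 states:
  I0: { [C → . E B], [C' → . C], [E → . ( C], [E → . L (], [L → . ( ;], [L → . id C] }  — shift
  I1: { [C → . E B], [E → ( . C], [E → . ( C], [E → . L (], [L → ( . ;], [L → . ( ;], [L → . id C] }  — shift
  I2: { [C' → C .] }  — accept
  I3: { [B → . C E], [B → . L ) ;], [C → . E B], [C → E . B], [E → . ( C], [E → . L (], [L → . ( ;], [L → . id C] }  — shift
  I4: { [E → L . (] }  — shift
  I5: { [C → . E B], [E → . ( C], [E → . L (], [L → . ( ;], [L → . id C], [L → id . C] }  — shift
  I6: { [L → id C .] }  — reduce
  I7: { [E → L ( .] }  — reduce
  I8: { [C → E B .] }  — reduce
  I9: { [B → C . E], [E → . ( C], [E → . L (], [L → . ( ;], [L → . id C] }  — shift
  I10: { [B → L . ) ;], [E → L . (] }  — shift
  I11: { [B → L ) . ;] }  — shift
  I12: { [B → L ) ; .] }  — reduce
  I13: { [B → C E .] }  — reduce
  I14: { [L → ( ; .] }  — reduce
  I15: { [E → ( C .] }  — reduce

Every state is either a pure shift/goto state or contains exactly one complete item and nothing to shift — no conflicts. The grammar is LR(0).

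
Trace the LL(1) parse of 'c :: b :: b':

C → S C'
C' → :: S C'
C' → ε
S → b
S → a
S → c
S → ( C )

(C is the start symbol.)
Stack is shown with the top on the left.

Stack      Input          Action
--------------------------------
C $        c :: b :: b $  output C → S C'
S C' $     c :: b :: b $  output S → c
c C' $     c :: b :: b $  match 'c'
C' $       :: b :: b $    output C' → :: S C'
:: S C' $  :: b :: b $    match '::'
S C' $     b :: b $       output S → b
b C' $     b :: b $       match 'b'
C' $       :: b $         output C' → :: S C'
:: S C' $  :: b $         match '::'
S C' $     b $            output S → b
b C' $     b $            match 'b'
C' $       $              output C' → ε
$          $              accept

The string is accepted.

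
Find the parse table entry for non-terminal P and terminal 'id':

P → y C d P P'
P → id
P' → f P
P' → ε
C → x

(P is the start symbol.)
To find M[P, 'id'], we find productions for P where 'id' is in the predict set (PREDICT(N → α) = (FIRST(α) \ {ε}) ∪ (FOLLOW(N) if α ⇒* ε)).

P → y C d P P': PREDICT = { 'y' }
P → id: PREDICT = { 'id' }
  'id' is in predict set, so this production goes in M[P, 'id']

M[P, 'id'] = P → id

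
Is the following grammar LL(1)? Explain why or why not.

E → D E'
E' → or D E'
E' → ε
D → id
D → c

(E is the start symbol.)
Yes, the grammar is LL(1).

A grammar is LL(1) if for each non-terminal N with multiple productions, the predict sets of those productions are pairwise disjoint, where PREDICT(N → α) = (FIRST(α) \ {ε}) ∪ (FOLLOW(N) if α ⇒* ε).

Relevant sets:
  FOLLOW(E') = { $ }

For E':
  PREDICT(E' → or D E') = { 'or' }
  PREDICT(E' → ε) = { $ }
For D:
  PREDICT(D → id) = { 'id' }
  PREDICT(D → c) = { 'c' }
E has a single production, so nothing to check there.

All predict sets are disjoint. The grammar IS LL(1).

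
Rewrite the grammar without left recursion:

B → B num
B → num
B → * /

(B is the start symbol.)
B is directly left-recursive. The standard transformation for
  A → A α₁ | ... | A α_m | β₁ | ... | β_n
is
  A  → β₁ A' | ... | β_n A'
  A' → α₁ A' | ... | α_m A' | ε

B → num becomes B → num B'
B → * / becomes B → * / B'
B → B num becomes B' → num B'
Add B' → ε

Resulting grammar:
B → num B'
B → * / B'
B' → num B'
B' → ε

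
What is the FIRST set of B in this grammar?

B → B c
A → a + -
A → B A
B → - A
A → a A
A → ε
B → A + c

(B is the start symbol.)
To compute FIRST(B), examine every production with B on the left-hand side, reading each right-hand side left to right until a non-nullable symbol is reached.

FIRST sets of the other non-terminals involved (by the same procedure, iterated to a fixed point):
  FIRST(A) = { '+', '-', 'a', ε }

From B → B c:
  - B is the symbol being defined: contributes nothing new
    B is not nullable, so stop
From B → - A:
  - '-' is a terminal: add '-' and stop
From B → A + c:
  - A is a non-terminal: add FIRST(A) \ {ε} = { '+', '-', 'a' }
    A is nullable, so continue to the next symbol
  - '+' is a terminal: add '+' and stop

Collecting: FIRST(B) = { '+', '-', 'a' }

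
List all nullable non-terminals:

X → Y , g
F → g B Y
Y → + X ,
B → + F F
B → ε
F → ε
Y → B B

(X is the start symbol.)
{ 'B', 'F', 'Y' }

A non-terminal is nullable if it can derive ε (the empty string): either it has an ε-production, or it has a production whose right-hand side consists entirely of nullable non-terminals.

ε-productions: B → ε, F → ε
So B, F are immediately nullable.
Y → B B: every symbol on the right is nullable, so Y is nullable too.
No further non-terminal can be added: every production for the remaining non-terminals contains a terminal or a non-nullable non-terminal.
Nullable = { 'B', 'F', 'Y' }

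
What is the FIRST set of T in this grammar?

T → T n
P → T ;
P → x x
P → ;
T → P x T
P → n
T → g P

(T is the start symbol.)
{ ';', 'g', 'n', 'x' }

To compute FIRST(T), examine every production with T on the left-hand side, reading each right-hand side left to right until a non-nullable symbol is reached.

FIRST sets of the other non-terminals involved (by the same procedure, iterated to a fixed point):
  FIRST(P) = { ';', 'g', 'n', 'x' }

From T → T n:
  - T is the symbol being defined: contributes nothing new
    T is not nullable, so stop
From T → P x T:
  - P is a non-terminal: add FIRST(P) \ {ε} = { ';', 'g', 'n', 'x' }
    P is not nullable, so stop
From T → g P:
  - g is a terminal: add 'g' and stop

Collecting: FIRST(T) = { ';', 'g', 'n', 'x' }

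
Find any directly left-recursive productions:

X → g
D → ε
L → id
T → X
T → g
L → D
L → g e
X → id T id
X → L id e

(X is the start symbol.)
No direct left recursion

Direct left recursion occurs when N → N α for some non-terminal N (the right-hand side begins with the left-hand side itself).

X → g: starts with g
D → ε: starts with ε
L → id: starts with id
T → X: starts with X
T → g: starts with g
L → D: starts with D
L → g e: starts with g
X → id T id: starts with id
X → L id e: starts with L

No direct left recursion found.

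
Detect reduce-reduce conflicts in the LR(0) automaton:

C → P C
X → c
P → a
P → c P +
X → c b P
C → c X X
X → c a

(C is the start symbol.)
Yes — I8: [P → a .] vs [X → c a .]

Augment with C' → C and build the canonical LR(0) collection (I0 = CLOSURE({[C' → . C]}), then GOTO on every symbol after a dot until no new states appear). It has 17 states:
  I0: { [C → . P C], [C → . c X X], [C' → . C], [P → . a], [P → . c P +] }  — shift
  I1: { [C' → C .] }  — accept
  I2: { [C → . P C], [C → . c X X], [C → P . C], [P → . a], [P → . c P +] }  — shift
  I3: { [P → a .] }  — reduce
  I4: { [C → c . X X], [P → . a], [P → . c P +], [P → c . P +], [X → . c a], [X → . c b P], [X → . c] }  — shift
  I5: { [P → c P . +] }  — shift
  I6: { [C → c X . X], [X → . c a], [X → . c b P], [X → . c] }  — shift
  I7: { [P → . a], [P → . c P +], [P → c . P +], [X → c . a], [X → c . b P], [X → c .] }  — shift, reduce
  I8: { [P → a .], [X → c a .] }  — 2 reduces
  I9: { [P → . a], [P → . c P +], [X → c b . P] }  — shift
  I10: { [P → . a], [P → . c P +], [P → c . P +] }  — shift
  I11: { [X → c b P .] }  — reduce
  I12: { [C → c X X .] }  — reduce
  I13: { [X → c . a], [X → c . b P], [X → c .] }  — shift, reduce
  I14: { [X → c a .] }  — reduce
  I15: { [P → c P + .] }  — reduce
  I16: { [C → P C .] }  — reduce

I8 contains complete items [P → a .], [X → c a .] — reduce-reduce conflict.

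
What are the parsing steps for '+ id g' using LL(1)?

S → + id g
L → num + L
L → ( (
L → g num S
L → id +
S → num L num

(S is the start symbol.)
Stack is shown with the top on the left.

Stack     Input     Action
--------------------------
S $       + id g $  output S → + id g
+ id g $  + id g $  match '+'
id g $    id g $    match 'id'
g $       g $       match 'g'
$         $         accept

The string is accepted.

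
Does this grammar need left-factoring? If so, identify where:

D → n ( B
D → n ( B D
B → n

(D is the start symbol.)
Left-factoring is needed when two productions for the same non-terminal
share a common prefix on the right-hand side.

Productions for D:
  D → n ( B
  D → n ( B D

Found common prefix 'n ( B' in productions for D

Answer: Yes, D has productions with common prefix 'n ( B'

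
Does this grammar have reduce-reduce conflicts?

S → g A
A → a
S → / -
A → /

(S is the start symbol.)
No reduce-reduce conflicts

A reduce-reduce conflict occurs when an LR(0) state has two complete items [A → α .] and [B → β .] — both call for a reduction, and with no lookahead the parser cannot choose between them.

Augment with S' → S and build the canonical LR(0) collection (I0 = CLOSURE({[S' → . S]}), then GOTO on every symbol after a dot until no new states appear). It has 8 states:
  I0: { [S → . / -], [S → . g A], [S' → . S] }  — shift
  I1: { [S → / . -] }  — shift
  I2: { [S' → S .] }  — accept
  I3: { [A → . /], [A → . a], [S → g . A] }  — shift
  I4: { [A → / .] }  — reduce
  I5: { [S → g A .] }  — reduce
  I6: { [A → a .] }  — reduce
  I7: { [S → / - .] }  — reduce

No state contains more than one complete item.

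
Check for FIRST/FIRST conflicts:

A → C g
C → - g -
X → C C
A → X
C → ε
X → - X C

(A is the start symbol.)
FIRST sets of the non-terminals at (or reachable through a nullable prefix from) the front of some alternative:
  FIRST(C) = { '-', ε }
  FIRST(X) = { '-', ε }

Productions for A:
  A → C g: FIRST = { '-', 'g' }
  A → X: FIRST = { '-', ε }
Productions for C:
  C → - g -: FIRST = { '-' }
  C → ε: FIRST = { ε }
Productions for X:
  X → C C: FIRST = { '-', ε }
  X → - X C: FIRST = { '-' }

Conflict for A: A → C g and A → X
  Overlap: { '-' }
Conflict for X: X → C C and X → - X C
  Overlap: { '-' }

Answer: Yes. A → C g / A → X on { '-' }; X → C C / X → '-' X C on { '-' }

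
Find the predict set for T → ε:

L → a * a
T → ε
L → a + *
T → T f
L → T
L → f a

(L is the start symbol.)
PREDICT(T → ε) = (FIRST(RHS) \ {ε}) ∪ (FOLLOW(T) if ε ∈ FIRST(RHS), i.e. RHS ⇒* ε)
The right-hand side is ε (FIRST(ε) = { ε }), so the predict set is FOLLOW(T) = { $, 'f' }
PREDICT(T → ε) = { $, 'f' }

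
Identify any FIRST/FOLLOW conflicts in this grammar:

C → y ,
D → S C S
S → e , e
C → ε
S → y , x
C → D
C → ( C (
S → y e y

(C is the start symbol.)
Yes. C → y ',' with FOLLOW(C) on { 'y' }; C → D with FOLLOW(C) on { 'e', 'y' }; C → '(' C '(' with FOLLOW(C) on { '(' }

A FIRST/FOLLOW conflict occurs when a non-terminal N has a nullable alternative N → β (β ⇒* ε) and another alternative N → α with FIRST(α) ∩ FOLLOW(N) ≠ ∅: on such a lookahead the parser cannot decide between expanding α and letting N vanish via β.

Nullable non-terminals: C.
FIRST sets used below: FIRST(D) = { 'e', 'y' }

C: nullable alternative(s) C → ε; FOLLOW(C) = { $, '(', 'e', 'y' }
  C → y ,: FIRST \ {ε} = { 'y' } — overlaps FOLLOW(C) on { 'y' }: CONFLICT
  C → ε: FIRST \ {ε} = { } — this is the only nullable alternative, skip
  C → D: FIRST \ {ε} = { 'e', 'y' } — overlaps FOLLOW(C) on { 'e', 'y' }: CONFLICT
  C → ( C (: FIRST \ {ε} = { '(' } — overlaps FOLLOW(C) on { '(' }: CONFLICT

D, S have no nullable alternative, so no FIRST/FOLLOW check is needed there.

So the grammar has 3 FIRST/FOLLOW conflicts (marked CONFLICT above).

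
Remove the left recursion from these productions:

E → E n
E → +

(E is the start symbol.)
E → + E'
E' → n E'
E' → ε

E is directly left-recursive. The standard transformation for
  A → A α₁ | ... | A α_m | β₁ | ... | β_n
is
  A  → β₁ A' | ... | β_n A'
  A' → α₁ A' | ... | α_m A' | ε

E → + becomes E → + E'
E → E n becomes E' → n E'
Add E' → ε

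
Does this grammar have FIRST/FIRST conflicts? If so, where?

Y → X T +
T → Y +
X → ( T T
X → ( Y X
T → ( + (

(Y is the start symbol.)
A FIRST/FIRST conflict occurs when two productions N → α and N → β for the same non-terminal have FIRST(α) ∩ FIRST(β) ≠ ∅ (with ε ∈ FIRST of a nullable right-hand side, so two nullable alternatives also conflict).

FIRST sets of the non-terminals at (or reachable through a nullable prefix from) the front of some alternative:
  FIRST(Y) = { '(' }

Productions for T:
  T → Y +: FIRST = { '(' }
  T → ( + (: FIRST = { '(' }
Productions for X:
  X → ( T T: FIRST = { '(' }
  X → ( Y X: FIRST = { '(' }
Y has only one production, so no FIRST/FIRST conflict is possible there.

Conflict for T: T → Y + and T → ( + (
  Overlap: { '(' }
Conflict for X: X → ( T T and X → ( Y X
  Overlap: { '(' }

Answer: Yes. T → Y '+' / T → '(' '+' '(' on { '(' }; X → '(' T T / X → '(' Y X on { '(' }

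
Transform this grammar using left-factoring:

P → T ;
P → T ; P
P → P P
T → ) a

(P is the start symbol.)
Left-factoring transforms A → αβ₁ | αβ₂ into A → αA' and A' → β₁ | β₂
(α is the longest common prefix among the alternatives). Repeat until
no nonterminal has two alternatives with a common prefix.

Round 1: P has alternatives sharing prefix 'T ;'. Introduce P': P → T ; P'
  Add: P' → ε
  Add: P' → P

No remaining common prefixes — done.

Resulting grammar:
P → T ; P'
P' → ε
P' → P
P → P P
T → ) a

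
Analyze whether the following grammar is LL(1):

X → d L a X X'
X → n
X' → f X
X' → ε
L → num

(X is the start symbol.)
No. Predict set conflict for X': { 'f' }

A grammar is LL(1) if for each non-terminal N with multiple productions, the predict sets of those productions are pairwise disjoint, where PREDICT(N → α) = (FIRST(α) \ {ε}) ∪ (FOLLOW(N) if α ⇒* ε).

Relevant sets:
  FOLLOW(X') = { $, 'f' }

For X:
  PREDICT(X → d L a X X') = { 'd' }
  PREDICT(X → n) = { 'n' }
For X':
  PREDICT(X' → f X) = { 'f' }
  PREDICT(X' → ε) = { $, 'f' }
L has a single production, so nothing to check there.

Conflict found: Predict set conflict for X': { 'f' }
The grammar is NOT LL(1).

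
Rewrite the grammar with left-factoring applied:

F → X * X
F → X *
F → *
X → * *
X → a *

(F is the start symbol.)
Left-factoring transforms A → αβ₁ | αβ₂ into A → αA' and A' → β₁ | β₂
(α is the longest common prefix among the alternatives). Repeat until
no nonterminal has two alternatives with a common prefix.

Round 1: F has alternatives sharing prefix 'X *'. Introduce F': F → X * F'
  Add: F' → X
  Add: F' → ε

No remaining common prefixes — done.

Resulting grammar:
F → X * F'
F' → X
F' → ε
F → *
X → * *
X → a *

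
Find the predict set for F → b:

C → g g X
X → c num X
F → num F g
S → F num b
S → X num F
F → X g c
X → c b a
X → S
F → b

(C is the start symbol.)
{ 'b' }

PREDICT(F → b) = (FIRST(RHS) \ {ε}) ∪ (FOLLOW(F) if ε ∈ FIRST(RHS), i.e. RHS ⇒* ε)
FIRST(b) = { 'b' }
ε ∉ FIRST(b), so FOLLOW(F) is not added.
PREDICT(F → b) = { 'b' }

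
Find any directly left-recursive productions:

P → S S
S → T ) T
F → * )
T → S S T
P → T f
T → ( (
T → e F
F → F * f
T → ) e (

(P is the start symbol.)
Direct left recursion occurs when N → N α for some non-terminal N (the right-hand side begins with the left-hand side itself).

P → S S: starts with S
S → T ) T: starts with T
F → * ): starts with '*'
T → S S T: starts with S
P → T f: starts with T
T → ( (: starts with '('
T → e F: starts with e
F → F * f: LEFT RECURSIVE (starts with F)
T → ) e (: starts with ')'

The grammar has direct left recursion on: F.

Answer: Yes, F is left-recursive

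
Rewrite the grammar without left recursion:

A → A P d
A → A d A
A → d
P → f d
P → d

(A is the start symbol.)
A is directly left-recursive. The standard transformation for
  A → A α₁ | ... | A α_m | β₁ | ... | β_n
is
  A  → β₁ A' | ... | β_n A'
  A' → α₁ A' | ... | α_m A' | ε

A → d becomes A → d A'
A → A P d becomes A' → P d A'
A → A d A becomes A' → d A A'
Add A' → ε

Productions for other non-terminals are unchanged:
  P → f d
  P → d

Resulting grammar:
A → d A'
A' → P d A'
A' → d A A'
A' → ε
P → f d
P → d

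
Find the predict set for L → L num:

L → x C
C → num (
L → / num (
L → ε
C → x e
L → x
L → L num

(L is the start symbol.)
{ '/', 'num', 'x' }

PREDICT(L → L num) = (FIRST(RHS) \ {ε}) ∪ (FOLLOW(L) if ε ∈ FIRST(RHS), i.e. RHS ⇒* ε)
FIRST(L) = { '/', 'num', 'x', ε }
FIRST(L num) = { '/', 'num', 'x' }
ε ∉ FIRST(L num), so FOLLOW(L) is not added.
PREDICT(L → L num) = { '/', 'num', 'x' }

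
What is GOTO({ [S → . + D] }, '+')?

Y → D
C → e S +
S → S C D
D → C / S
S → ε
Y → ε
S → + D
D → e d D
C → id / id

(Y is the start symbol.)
GOTO(I, '+') = CLOSURE({ [A → αX.β] : [A → α.Xβ] ∈ I, X = '+' })

Items with dot before '+', with the dot advanced:
  [S → . + D] → [S → + . D]
Closure of the advanced items:
  [S → + . D] has the dot before D: add [D → . C / S], [D → . e d D]
  [D → . C / S] has the dot before C: add [C → . e S +], [C → . id / id]

GOTO = { [C → . e S +], [C → . id / id], [D → . C / S], [D → . e d D], [S → + . D] }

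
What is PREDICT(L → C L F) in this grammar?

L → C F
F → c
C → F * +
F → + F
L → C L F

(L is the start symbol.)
{ '+', 'c' }

PREDICT(L → C L F) = (FIRST(RHS) \ {ε}) ∪ (FOLLOW(L) if ε ∈ FIRST(RHS), i.e. RHS ⇒* ε)
FIRST(C) = { '+', 'c' }
FIRST(C L F) = { '+', 'c' }
ε ∉ FIRST(C L F), so FOLLOW(L) is not added.
PREDICT(L → C L F) = { '+', 'c' }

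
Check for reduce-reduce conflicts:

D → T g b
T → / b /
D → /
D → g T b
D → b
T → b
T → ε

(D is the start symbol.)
A reduce-reduce conflict occurs when an LR(0) state has two complete items [A → α .] and [B → β .] — both call for a reduction, and with no lookahead the parser cannot choose between them.

Augment with D' → D and build the canonical LR(0) collection (I0 = CLOSURE({[D' → . D]}), then GOTO on every symbol after a dot until no new states appear). It has 14 states:
  I0: { [D → . /], [D → . T g b], [D → . b], [D → . g T b], [D' → . D], [T → . / b /], [T → . b], [T → .] }  — shift, reduce
  I1: { [D → / .], [T → / . b /] }  — shift, reduce
  I2: { [D' → D .] }  — accept
  I3: { [D → T . g b] }  — shift
  I4: { [D → b .], [T → b .] }  — 2 reduces
  I5: { [D → g . T b], [T → . / b /], [T → . b], [T → .] }  — shift, reduce
  I6: { [T → / . b /] }  — shift
  I7: { [D → g T . b] }  — shift
  I8: { [T → b .] }  — reduce
  I9: { [D → g T b .] }  — reduce
  I10: { [T → / b . /] }  — shift
  I11: { [T → / b / .] }  — reduce
  I12: { [D → T g . b] }  — shift
  I13: { [D → T g b .] }  — reduce

I4 contains complete items [D → b .], [T → b .] — reduce-reduce conflict.

Answer: Yes — I4: [D → b .] vs [T → b .]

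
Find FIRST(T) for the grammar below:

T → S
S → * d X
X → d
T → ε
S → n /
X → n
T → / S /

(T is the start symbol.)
{ '*', '/', 'n', ε }

To compute FIRST(T), examine every production with T on the left-hand side, reading each right-hand side left to right until a non-nullable symbol is reached.

FIRST sets of the other non-terminals involved (by the same procedure, iterated to a fixed point):
  FIRST(S) = { '*', 'n' }

From T → S:
  - S is a non-terminal: add FIRST(S) \ {ε} = { '*', 'n' }
    S is not nullable, so stop
From T → ε:
  - ε-production, so ε ∈ FIRST(T)
From T → / S /:
  - '/' is a terminal: add '/' and stop

Collecting: FIRST(T) = { '*', '/', 'n', ε }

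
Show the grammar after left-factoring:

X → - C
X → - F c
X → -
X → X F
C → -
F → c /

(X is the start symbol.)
Left-factoring transforms A → αβ₁ | αβ₂ into A → αA' and A' → β₁ | β₂
(α is the longest common prefix among the alternatives). Repeat until
no nonterminal has two alternatives with a common prefix.

Round 1: X has alternatives sharing prefix '-'. Introduce X': X → - X'
  Add: X' → C
  Add: X' → F c
  Add: X' → ε

No remaining common prefixes — done.

Resulting grammar:
X → - X'
X' → C
X' → F c
X' → ε
X → X F
C → -
F → c /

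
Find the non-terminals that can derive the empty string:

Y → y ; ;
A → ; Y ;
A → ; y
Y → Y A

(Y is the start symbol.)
A non-terminal is nullable if it can derive ε (the empty string): either it has an ε-production, or it has a production whose right-hand side consists entirely of nullable non-terminals.

There are no ε-productions, so no non-terminal can derive ε.
No non-terminals are nullable.

Answer: None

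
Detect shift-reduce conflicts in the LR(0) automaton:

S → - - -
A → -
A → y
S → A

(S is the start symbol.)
Yes — I1: [A → - .] vs [S → - . - -]

A shift-reduce conflict occurs when an LR(0) state has both:
  - a complete (reduce) item [A → α .] (dot at the end), and
  - a shift item [B → β . c γ] (dot before a terminal).

Augment with S' → S and build the canonical LR(0) collection (I0 = CLOSURE({[S' → . S]}), then GOTO on every symbol after a dot until no new states appear). It has 7 states:
  I0: { [A → . -], [A → . y], [S → . - - -], [S → . A], [S' → . S] }  — shift
  I1: { [A → - .], [S → - . - -] }  — shift, reduce
  I2: { [S → A .] }  — reduce
  I3: { [S' → S .] }  — accept
  I4: { [A → y .] }  — reduce
  I5: { [S → - - . -] }  — shift
  I6: { [S → - - - .] }  — reduce

I1 contains reduce item [A → - .] and shift item [S → - . - -] — shift-reduce conflict.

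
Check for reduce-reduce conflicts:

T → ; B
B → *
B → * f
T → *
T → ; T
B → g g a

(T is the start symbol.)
Augment with T' → T and build the canonical LR(0) collection (I0 = CLOSURE({[T' → . T]}), then GOTO on every symbol after a dot until no new states appear). It has 11 states:
  I0: { [T → . *], [T → . ; B], [T → . ; T], [T' → . T] }  — shift
  I1: { [T → * .] }  — reduce
  I2: { [B → . * f], [B → . *], [B → . g g a], [T → . *], [T → . ; B], [T → . ; T], [T → ; . B], [T → ; . T] }  — shift
  I3: { [T' → T .] }  — accept
  I4: { [B → * . f], [B → * .], [T → * .] }  — shift, 2 reduces
  I5: { [T → ; B .] }  — reduce
  I6: { [T → ; T .] }  — reduce
  I7: { [B → g . g a] }  — shift
  I8: { [B → g g . a] }  — shift
  I9: { [B → g g a .] }  — reduce
  I10: { [B → * f .] }  — reduce

I4 contains complete items [B → * .], [T → * .] — reduce-reduce conflict.

Answer: Yes — I4: [B → * .] vs [T → * .]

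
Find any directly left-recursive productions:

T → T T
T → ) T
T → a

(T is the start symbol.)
Direct left recursion occurs when N → N α for some non-terminal N (the right-hand side begins with the left-hand side itself).

T → T T: LEFT RECURSIVE (starts with T)
T → ) T: starts with ')'
T → a: starts with a

The grammar has direct left recursion on: T.

Answer: Yes, T is left-recursive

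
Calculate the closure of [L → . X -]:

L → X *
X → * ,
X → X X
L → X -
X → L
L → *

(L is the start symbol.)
Start with: [L → . X -]
  [L → . X -] has the dot before X: add [X → . * ,], [X → . X X], [X → . L]
  [X → . L] has the dot before L: add [L → . X *], [L → . *]
No further items can be added.

CLOSURE = { [L → . *], [L → . X *], [L → . X -], [X → . * ,], [X → . L], [X → . X X] }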